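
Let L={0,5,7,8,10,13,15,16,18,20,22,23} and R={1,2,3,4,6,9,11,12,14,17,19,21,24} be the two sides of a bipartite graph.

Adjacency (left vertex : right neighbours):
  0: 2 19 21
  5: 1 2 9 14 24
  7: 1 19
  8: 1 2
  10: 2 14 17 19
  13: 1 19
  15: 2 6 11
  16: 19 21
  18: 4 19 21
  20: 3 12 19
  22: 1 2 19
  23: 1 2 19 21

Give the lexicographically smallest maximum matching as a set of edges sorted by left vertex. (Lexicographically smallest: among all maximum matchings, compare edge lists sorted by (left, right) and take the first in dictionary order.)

Lex-smallest maximum matching: {(0,2), (5,9), (7,1), (10,14), (13,19), (15,6), (16,21), (18,4), (20,3)}

|M| = 9 (so the lex-smallest maximum matching has 9 edges)
process left vertices in ascending order; for each, take the smallest-labelled available neighbour that still permits 9 edges overall, or leave it unmatched if none does
lex-smallest matching: {0-2, 5-9, 7-1, 10-14, 13-19, 15-6, 16-21, 18-4, 20-3}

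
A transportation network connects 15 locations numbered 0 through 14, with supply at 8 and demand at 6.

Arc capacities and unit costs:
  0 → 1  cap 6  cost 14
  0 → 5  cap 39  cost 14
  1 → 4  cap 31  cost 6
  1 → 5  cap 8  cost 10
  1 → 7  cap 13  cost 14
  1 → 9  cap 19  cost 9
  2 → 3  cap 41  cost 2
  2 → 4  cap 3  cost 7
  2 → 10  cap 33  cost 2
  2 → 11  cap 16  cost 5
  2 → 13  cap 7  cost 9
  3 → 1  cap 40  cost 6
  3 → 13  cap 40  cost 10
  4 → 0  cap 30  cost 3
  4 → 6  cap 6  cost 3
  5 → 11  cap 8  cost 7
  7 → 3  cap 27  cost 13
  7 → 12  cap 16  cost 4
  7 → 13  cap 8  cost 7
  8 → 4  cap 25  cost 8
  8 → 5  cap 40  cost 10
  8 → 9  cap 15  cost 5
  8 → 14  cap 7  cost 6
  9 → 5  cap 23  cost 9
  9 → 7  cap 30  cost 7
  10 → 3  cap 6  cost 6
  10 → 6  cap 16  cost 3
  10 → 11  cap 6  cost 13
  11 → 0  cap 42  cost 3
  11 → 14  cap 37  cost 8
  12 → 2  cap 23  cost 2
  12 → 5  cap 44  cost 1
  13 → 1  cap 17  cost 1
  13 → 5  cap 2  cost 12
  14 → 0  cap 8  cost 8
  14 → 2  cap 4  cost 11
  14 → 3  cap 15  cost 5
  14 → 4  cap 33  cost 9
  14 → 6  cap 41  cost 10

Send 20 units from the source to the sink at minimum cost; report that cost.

Minimum cost for 20 units: 339

shortest-cost path #1: 8→4→6 push 6 @ unit cost 11 (adds 66)
shortest-cost path #2: 8→14→6 push 7 @ unit cost 16 (adds 112)
shortest-cost path #3: 8→9→7→12→2→10→6 push 7 @ unit cost 23 (adds 161)
total cost = 339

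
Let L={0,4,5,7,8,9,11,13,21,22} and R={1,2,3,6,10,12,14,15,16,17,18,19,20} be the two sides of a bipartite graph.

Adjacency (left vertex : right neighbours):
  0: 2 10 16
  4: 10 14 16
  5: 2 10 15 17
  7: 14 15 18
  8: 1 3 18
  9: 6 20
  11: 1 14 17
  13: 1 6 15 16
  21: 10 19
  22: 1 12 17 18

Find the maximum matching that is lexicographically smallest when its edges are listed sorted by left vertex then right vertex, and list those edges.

|M| = 10 (so the lex-smallest maximum matching has 10 edges)
process left vertices in ascending order; for each, take the smallest-labelled available neighbour that still permits 10 edges overall, or leave it unmatched if none does
lex-smallest matching: {0-2, 4-10, 5-15, 7-14, 8-1, 9-6, 11-17, 13-16, 21-19, 22-12}

Lex-smallest maximum matching: {(0,2), (4,10), (5,15), (7,14), (8,1), (9,6), (11,17), (13,16), (21,19), (22,12)}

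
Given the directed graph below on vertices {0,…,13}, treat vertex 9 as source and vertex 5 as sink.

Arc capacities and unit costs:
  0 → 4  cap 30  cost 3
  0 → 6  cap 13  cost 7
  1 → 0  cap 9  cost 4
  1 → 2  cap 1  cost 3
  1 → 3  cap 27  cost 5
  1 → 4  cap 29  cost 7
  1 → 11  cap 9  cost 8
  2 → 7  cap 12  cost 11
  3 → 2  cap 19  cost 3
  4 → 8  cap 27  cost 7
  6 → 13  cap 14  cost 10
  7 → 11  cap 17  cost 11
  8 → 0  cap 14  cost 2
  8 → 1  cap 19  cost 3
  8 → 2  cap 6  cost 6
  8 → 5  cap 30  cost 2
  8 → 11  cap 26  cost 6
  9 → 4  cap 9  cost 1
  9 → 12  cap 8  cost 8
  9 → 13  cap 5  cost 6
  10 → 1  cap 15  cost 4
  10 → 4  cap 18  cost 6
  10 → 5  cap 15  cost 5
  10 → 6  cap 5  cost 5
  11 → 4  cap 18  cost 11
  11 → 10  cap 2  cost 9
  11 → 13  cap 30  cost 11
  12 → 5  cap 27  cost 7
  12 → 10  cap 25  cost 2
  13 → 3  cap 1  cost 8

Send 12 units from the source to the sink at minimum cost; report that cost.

Minimum cost for 12 units: 135

shortest-cost path #1: 9→4→8→5 push 9 @ unit cost 10 (adds 90)
shortest-cost path #2: 9→12→5 push 3 @ unit cost 15 (adds 45)
total cost = 135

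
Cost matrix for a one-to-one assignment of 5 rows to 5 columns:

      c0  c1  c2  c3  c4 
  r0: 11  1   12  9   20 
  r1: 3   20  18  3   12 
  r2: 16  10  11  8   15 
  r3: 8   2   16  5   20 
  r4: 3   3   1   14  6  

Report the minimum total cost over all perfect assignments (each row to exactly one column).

optimal assignment: row0→col1 (cost 1), row1→col0 (cost 3), row2→col4 (cost 15), row3→col3 (cost 5), row4→col2 (cost 1)
total = 1 + 3 + 15 + 5 + 1 = 25

Minimum assignment cost: 25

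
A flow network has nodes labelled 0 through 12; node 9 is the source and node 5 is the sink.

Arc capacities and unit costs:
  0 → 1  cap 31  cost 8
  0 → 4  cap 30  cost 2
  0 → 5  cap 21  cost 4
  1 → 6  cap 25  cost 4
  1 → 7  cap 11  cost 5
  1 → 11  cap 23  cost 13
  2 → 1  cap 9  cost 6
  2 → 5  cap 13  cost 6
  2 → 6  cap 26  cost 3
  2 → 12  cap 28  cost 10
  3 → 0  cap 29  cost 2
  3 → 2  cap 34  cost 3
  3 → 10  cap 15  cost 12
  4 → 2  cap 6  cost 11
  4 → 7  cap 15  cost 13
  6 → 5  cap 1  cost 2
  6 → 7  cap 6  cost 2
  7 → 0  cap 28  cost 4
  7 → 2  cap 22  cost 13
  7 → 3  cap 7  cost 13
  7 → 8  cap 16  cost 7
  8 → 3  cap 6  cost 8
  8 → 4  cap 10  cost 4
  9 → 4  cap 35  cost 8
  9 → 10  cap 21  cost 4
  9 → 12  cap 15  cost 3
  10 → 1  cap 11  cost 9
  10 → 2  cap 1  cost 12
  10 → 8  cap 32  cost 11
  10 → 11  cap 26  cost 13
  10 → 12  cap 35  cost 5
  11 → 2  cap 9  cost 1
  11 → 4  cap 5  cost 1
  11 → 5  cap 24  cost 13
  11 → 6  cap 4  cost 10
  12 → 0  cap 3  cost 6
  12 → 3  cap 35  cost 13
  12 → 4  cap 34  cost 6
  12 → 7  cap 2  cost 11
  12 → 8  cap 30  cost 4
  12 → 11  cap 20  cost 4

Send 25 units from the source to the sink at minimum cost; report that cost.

Minimum cost for 25 units: 471

shortest-cost path #1: 9→12→0→5 push 3 @ unit cost 13 (adds 39)
shortest-cost path #2: 9→12→11→2→6→5 push 1 @ unit cost 13 (adds 13)
shortest-cost path #3: 9→12→11→2→5 push 8 @ unit cost 14 (adds 112)
shortest-cost path #4: 9→12→11→5 push 3 @ unit cost 20 (adds 60)
shortest-cost path #5: 9→10→1→6→2→5 push 1 @ unit cost 20 (adds 20)
shortest-cost path #6: 9→10→2→5 push 1 @ unit cost 22 (adds 22)
shortest-cost path #7: 9→4→2→5 push 3 @ unit cost 25 (adds 75)
shortest-cost path #8: 9→10→12→11→5 push 5 @ unit cost 26 (adds 130)
total cost = 471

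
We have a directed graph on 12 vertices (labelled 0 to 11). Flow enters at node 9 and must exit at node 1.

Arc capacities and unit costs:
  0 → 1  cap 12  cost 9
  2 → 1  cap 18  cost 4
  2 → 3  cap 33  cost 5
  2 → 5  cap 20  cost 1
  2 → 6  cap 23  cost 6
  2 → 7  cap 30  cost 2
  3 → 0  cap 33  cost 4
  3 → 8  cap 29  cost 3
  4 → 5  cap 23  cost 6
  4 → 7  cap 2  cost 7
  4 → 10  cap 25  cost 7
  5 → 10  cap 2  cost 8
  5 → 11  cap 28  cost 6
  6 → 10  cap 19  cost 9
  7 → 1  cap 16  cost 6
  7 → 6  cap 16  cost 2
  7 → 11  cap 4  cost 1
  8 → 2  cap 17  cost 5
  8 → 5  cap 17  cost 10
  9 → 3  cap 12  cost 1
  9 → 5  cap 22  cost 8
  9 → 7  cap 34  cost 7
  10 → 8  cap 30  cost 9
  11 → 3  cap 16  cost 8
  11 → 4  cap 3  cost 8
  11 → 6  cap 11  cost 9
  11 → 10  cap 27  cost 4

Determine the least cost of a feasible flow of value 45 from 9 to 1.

shortest-cost path #1: 9→7→1 push 16 @ unit cost 13 (adds 208)
shortest-cost path #2: 9→3→8→2→1 push 12 @ unit cost 13 (adds 156)
shortest-cost path #3: 9→7→11→3→8→2→1 push 4 @ unit cost 28 (adds 112)
shortest-cost path #4: 9→5→10→8→2→1 push 1 @ unit cost 34 (adds 34)
shortest-cost path #5: 9→5→11→3→0→1 push 12 @ unit cost 35 (adds 420)
total cost = 930

Minimum cost for 45 units: 930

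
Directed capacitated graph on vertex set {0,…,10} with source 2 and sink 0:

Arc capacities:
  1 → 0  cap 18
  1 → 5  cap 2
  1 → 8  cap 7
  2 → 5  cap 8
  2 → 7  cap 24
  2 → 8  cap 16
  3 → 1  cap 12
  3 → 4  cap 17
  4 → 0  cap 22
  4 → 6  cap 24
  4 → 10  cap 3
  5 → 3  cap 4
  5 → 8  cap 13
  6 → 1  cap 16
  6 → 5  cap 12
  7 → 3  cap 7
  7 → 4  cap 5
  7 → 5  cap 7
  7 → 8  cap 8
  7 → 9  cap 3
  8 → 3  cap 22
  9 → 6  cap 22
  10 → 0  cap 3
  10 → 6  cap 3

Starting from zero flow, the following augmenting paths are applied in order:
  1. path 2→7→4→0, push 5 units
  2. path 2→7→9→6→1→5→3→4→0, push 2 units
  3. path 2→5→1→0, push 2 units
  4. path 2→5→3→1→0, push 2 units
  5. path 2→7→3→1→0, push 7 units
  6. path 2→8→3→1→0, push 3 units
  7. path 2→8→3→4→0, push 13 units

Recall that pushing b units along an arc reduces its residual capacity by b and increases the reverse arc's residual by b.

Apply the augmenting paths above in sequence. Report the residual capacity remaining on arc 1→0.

after path 1 (2→7→4→0, push 5): res(1,0)=18
after path 2 (2→7→9→6→1→5→3→4→0, push 2): res(1,0)=18
after path 3 (2→5→1→0, push 2): res(1,0)=16
after path 4 (2→5→3→1→0, push 2): res(1,0)=14
after path 5 (2→7→3→1→0, push 7): res(1,0)=7
after path 6 (2→8→3→1→0, push 3): res(1,0)=4
after path 7 (2→8→3→4→0, push 13): res(1,0)=4

Residual capacity of (1,0): 4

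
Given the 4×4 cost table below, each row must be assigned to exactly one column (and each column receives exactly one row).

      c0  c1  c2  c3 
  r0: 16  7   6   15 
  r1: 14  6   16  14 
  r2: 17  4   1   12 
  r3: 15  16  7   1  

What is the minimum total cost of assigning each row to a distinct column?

optimal assignment: row0→col1 (cost 7), row1→col0 (cost 14), row2→col2 (cost 1), row3→col3 (cost 1)
total = 7 + 14 + 1 + 1 = 23

Minimum assignment cost: 23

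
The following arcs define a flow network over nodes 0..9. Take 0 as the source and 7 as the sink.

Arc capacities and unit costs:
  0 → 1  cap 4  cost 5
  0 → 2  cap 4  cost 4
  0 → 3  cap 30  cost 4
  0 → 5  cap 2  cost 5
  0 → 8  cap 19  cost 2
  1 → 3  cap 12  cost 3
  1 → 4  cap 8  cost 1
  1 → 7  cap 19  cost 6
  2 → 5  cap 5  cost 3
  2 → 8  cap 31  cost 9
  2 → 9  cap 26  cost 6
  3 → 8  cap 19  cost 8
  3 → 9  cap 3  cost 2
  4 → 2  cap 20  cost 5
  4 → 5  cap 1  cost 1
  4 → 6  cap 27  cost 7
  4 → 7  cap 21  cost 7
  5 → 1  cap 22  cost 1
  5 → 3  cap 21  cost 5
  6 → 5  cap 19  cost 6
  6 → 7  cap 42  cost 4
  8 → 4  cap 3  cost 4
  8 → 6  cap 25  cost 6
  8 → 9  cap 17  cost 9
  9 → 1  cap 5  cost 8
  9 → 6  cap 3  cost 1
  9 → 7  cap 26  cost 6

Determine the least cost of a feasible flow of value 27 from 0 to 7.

shortest-cost path #1: 0→1→7 push 4 @ unit cost 11 (adds 44)
shortest-cost path #2: 0→3→9→6→7 push 3 @ unit cost 11 (adds 33)
shortest-cost path #3: 0→5→1→7 push 2 @ unit cost 12 (adds 24)
shortest-cost path #4: 0→8→6→7 push 18 @ unit cost 12 (adds 216)
total cost = 317

Minimum cost for 27 units: 317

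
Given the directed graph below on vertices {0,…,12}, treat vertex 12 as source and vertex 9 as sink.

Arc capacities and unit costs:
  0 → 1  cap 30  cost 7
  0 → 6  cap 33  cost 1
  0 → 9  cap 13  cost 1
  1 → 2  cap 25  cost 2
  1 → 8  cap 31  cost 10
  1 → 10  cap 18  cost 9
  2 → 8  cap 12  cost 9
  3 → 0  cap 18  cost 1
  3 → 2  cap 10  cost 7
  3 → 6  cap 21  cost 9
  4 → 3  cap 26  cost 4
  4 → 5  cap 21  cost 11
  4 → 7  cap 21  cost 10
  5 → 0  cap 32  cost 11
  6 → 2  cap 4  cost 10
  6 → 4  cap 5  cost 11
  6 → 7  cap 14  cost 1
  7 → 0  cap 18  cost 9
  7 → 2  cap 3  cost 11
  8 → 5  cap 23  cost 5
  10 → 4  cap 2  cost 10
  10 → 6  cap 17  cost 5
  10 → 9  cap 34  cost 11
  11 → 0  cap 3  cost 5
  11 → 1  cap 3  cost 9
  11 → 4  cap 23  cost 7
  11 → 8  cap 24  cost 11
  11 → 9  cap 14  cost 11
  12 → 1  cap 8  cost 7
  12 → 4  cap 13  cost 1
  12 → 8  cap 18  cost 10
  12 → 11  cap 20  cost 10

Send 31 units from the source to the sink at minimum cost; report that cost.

Minimum cost for 31 units: 493

shortest-cost path #1: 12→4→3→0→9 push 13 @ unit cost 7 (adds 91)
shortest-cost path #2: 12→11→9 push 14 @ unit cost 21 (adds 294)
shortest-cost path #3: 12→1→10→9 push 4 @ unit cost 27 (adds 108)
total cost = 493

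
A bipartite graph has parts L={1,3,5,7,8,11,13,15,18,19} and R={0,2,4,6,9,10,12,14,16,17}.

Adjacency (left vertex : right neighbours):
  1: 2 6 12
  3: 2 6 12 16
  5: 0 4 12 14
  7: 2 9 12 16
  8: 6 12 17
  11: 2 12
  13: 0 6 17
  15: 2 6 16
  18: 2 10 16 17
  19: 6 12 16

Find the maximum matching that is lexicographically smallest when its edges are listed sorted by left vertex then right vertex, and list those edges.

|M| = 9 (so the lex-smallest maximum matching has 9 edges)
process left vertices in ascending order; for each, take the smallest-labelled available neighbour that still permits 9 edges overall, or leave it unmatched if none does
lex-smallest matching: {1-2, 3-6, 5-4, 7-9, 8-17, 11-12, 13-0, 15-16, 18-10}

Lex-smallest maximum matching: {(1,2), (3,6), (5,4), (7,9), (8,17), (11,12), (13,0), (15,16), (18,10)}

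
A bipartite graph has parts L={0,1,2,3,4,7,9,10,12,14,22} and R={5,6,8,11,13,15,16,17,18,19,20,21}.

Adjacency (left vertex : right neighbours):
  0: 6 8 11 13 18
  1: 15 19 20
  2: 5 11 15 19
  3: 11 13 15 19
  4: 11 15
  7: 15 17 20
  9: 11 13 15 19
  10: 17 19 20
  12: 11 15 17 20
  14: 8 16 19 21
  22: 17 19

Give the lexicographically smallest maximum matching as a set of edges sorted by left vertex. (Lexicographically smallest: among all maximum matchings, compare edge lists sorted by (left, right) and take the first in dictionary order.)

|M| = 9 (so the lex-smallest maximum matching has 9 edges)
process left vertices in ascending order; for each, take the smallest-labelled available neighbour that still permits 9 edges overall, or leave it unmatched if none does
lex-smallest matching: {0-6, 1-15, 2-5, 3-11, 7-17, 9-13, 10-19, 12-20, 14-8}

Lex-smallest maximum matching: {(0,6), (1,15), (2,5), (3,11), (7,17), (9,13), (10,19), (12,20), (14,8)}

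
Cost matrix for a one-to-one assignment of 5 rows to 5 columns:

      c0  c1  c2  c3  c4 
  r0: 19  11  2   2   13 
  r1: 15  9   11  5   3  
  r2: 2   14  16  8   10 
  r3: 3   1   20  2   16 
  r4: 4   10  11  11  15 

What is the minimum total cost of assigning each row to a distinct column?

Minimum assignment cost: 18

optimal assignment: row0→col2 (cost 2), row1→col4 (cost 3), row2→col3 (cost 8), row3→col1 (cost 1), row4→col0 (cost 4)
total = 2 + 3 + 8 + 1 + 4 = 18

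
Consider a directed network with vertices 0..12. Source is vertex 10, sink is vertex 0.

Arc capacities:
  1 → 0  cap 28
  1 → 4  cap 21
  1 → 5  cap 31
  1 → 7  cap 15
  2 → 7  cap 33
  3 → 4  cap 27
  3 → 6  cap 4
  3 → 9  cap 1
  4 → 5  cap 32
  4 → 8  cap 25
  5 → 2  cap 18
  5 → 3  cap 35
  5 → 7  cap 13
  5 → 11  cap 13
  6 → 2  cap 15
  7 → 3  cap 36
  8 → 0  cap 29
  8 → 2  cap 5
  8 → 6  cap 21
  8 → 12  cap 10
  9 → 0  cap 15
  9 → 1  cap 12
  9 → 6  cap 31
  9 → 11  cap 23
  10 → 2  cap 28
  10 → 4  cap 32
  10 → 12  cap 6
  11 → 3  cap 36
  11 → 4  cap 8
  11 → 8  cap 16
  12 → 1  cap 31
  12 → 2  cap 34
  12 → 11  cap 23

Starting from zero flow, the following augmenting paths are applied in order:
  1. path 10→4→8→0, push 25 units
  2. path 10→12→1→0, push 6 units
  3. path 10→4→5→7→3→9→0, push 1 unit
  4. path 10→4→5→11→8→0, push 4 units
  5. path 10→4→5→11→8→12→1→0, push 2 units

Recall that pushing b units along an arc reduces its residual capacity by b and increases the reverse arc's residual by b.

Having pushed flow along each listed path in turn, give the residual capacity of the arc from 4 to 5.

after path 1 (10→4→8→0, push 25): res(4,5)=32
after path 2 (10→12→1→0, push 6): res(4,5)=32
after path 3 (10→4→5→7→3→9→0, push 1): res(4,5)=31
after path 4 (10→4→5→11→8→0, push 4): res(4,5)=27
after path 5 (10→4→5→11→8→12→1→0, push 2): res(4,5)=25

Residual capacity of (4,5): 25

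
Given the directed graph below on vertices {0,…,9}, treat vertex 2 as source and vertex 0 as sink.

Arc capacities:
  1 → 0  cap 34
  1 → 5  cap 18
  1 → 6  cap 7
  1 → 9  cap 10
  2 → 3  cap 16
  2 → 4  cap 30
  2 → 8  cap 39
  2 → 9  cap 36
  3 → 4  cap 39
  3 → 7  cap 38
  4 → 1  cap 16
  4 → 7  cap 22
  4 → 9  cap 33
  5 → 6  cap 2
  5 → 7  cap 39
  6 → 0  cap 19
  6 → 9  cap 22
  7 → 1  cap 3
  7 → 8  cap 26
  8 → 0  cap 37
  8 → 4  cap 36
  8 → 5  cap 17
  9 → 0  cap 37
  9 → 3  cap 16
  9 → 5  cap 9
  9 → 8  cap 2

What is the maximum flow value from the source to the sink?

Maximum flow value: 95

augment #1: 2→8→0 bottleneck 37, total now 37
augment #2: 2→9→0 bottleneck 36, total now 73
augment #3: 2→4→1→0 bottleneck 16, total now 89
augment #4: 2→4→9→0 bottleneck 1, total now 90
augment #5: 2→3→7→1→0 bottleneck 3, total now 93
augment #6: 2→8→5→6→0 bottleneck 2, total now 95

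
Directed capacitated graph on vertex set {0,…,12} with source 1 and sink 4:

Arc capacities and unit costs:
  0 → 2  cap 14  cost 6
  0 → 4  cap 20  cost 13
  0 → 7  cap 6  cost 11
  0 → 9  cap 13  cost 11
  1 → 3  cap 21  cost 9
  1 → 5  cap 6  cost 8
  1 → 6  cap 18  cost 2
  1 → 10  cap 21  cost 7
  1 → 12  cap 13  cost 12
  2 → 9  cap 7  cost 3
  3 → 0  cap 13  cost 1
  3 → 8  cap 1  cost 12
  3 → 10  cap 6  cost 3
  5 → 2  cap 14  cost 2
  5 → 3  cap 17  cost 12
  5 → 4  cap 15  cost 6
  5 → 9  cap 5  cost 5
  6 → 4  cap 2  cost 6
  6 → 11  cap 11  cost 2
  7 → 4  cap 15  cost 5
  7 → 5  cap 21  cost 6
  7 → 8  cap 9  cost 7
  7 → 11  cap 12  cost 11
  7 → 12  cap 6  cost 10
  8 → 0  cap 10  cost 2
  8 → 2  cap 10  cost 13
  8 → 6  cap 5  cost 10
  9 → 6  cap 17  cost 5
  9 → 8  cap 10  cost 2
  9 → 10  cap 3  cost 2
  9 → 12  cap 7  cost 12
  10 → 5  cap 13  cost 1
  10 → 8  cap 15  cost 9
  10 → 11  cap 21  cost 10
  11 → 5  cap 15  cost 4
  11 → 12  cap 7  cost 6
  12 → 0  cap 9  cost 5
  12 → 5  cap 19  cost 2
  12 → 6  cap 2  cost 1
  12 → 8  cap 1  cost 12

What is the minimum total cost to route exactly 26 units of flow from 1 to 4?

shortest-cost path #1: 1→6→4 push 2 @ unit cost 8 (adds 16)
shortest-cost path #2: 1→5→4 push 6 @ unit cost 14 (adds 84)
shortest-cost path #3: 1→10→5→4 push 9 @ unit cost 14 (adds 126)
shortest-cost path #4: 1→3→0→4 push 9 @ unit cost 23 (adds 207)
total cost = 433

Minimum cost for 26 units: 433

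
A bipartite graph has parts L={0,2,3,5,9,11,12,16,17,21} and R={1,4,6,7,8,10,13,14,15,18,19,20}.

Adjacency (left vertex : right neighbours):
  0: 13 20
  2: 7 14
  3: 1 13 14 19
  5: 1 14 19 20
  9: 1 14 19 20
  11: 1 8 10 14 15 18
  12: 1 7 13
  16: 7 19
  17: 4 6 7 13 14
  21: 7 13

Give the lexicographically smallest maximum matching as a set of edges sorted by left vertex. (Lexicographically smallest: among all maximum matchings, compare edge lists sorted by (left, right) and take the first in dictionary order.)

|M| = 8 (so the lex-smallest maximum matching has 8 edges)
process left vertices in ascending order; for each, take the smallest-labelled available neighbour that still permits 8 edges overall, or leave it unmatched if none does
lex-smallest matching: {0-13, 2-7, 3-1, 5-14, 9-20, 11-8, 16-19, 17-4}

Lex-smallest maximum matching: {(0,13), (2,7), (3,1), (5,14), (9,20), (11,8), (16,19), (17,4)}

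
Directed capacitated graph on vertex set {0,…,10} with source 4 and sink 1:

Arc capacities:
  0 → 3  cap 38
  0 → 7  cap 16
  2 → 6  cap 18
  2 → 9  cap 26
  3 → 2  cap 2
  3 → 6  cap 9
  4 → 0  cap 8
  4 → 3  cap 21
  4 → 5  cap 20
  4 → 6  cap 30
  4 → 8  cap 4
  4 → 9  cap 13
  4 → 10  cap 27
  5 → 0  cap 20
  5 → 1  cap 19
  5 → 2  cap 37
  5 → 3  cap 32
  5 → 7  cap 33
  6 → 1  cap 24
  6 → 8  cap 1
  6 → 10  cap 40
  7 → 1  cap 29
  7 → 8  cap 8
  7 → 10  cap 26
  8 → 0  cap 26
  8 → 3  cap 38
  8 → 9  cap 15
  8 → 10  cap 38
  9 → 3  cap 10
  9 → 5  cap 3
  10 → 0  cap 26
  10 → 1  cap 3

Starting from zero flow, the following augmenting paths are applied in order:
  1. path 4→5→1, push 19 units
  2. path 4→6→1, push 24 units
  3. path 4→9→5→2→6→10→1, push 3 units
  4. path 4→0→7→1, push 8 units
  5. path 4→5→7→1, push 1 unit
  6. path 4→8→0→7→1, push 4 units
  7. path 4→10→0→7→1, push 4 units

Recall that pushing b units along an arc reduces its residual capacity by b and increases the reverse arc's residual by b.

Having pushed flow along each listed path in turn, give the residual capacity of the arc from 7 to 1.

after path 1 (4→5→1, push 19): res(7,1)=29
after path 2 (4→6→1, push 24): res(7,1)=29
after path 3 (4→9→5→2→6→10→1, push 3): res(7,1)=29
after path 4 (4→0→7→1, push 8): res(7,1)=21
after path 5 (4→5→7→1, push 1): res(7,1)=20
after path 6 (4→8→0→7→1, push 4): res(7,1)=16
after path 7 (4→10→0→7→1, push 4): res(7,1)=12

Residual capacity of (7,1): 12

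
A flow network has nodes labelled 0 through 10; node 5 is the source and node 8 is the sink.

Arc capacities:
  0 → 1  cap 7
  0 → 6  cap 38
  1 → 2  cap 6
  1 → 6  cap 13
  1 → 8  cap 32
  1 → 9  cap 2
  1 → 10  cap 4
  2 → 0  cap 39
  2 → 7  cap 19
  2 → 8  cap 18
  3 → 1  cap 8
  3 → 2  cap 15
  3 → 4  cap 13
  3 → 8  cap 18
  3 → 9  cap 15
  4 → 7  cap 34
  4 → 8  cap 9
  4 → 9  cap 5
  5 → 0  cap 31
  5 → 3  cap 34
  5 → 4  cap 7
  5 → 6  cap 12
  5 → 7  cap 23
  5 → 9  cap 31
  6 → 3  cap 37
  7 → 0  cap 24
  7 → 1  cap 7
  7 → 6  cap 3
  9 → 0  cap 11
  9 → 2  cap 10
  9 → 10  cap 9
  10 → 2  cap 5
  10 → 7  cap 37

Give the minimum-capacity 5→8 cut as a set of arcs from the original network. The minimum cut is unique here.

augment #1: 5→3→8 push 18
augment #2: 5→4→8 push 7
augment #3: 5→0→1→8 push 7
augment #4: 5→3→1→8 push 8
augment #5: 5→3→2→8 push 8
augment #6: 5→7→1→8 push 7
augment #7: 5→9→2→8 push 10
augment #8: 5→6→3→4→8 push 2
max flow = 67; residual-reachable set from 5 gives S-side
cut edges (S→T): {(0,1), (2,8), (3,1), (3,8), (4,8), (7,1)} total cap 67

Min-cut arcs: {(0,1), (2,8), (3,1), (3,8), (4,8), (7,1)} (total capacity 67)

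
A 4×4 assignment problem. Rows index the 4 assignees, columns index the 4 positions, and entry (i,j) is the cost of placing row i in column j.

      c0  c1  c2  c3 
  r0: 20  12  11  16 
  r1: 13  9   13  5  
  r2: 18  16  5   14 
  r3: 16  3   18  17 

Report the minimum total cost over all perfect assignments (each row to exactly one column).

optimal assignment: row0→col0 (cost 20), row1→col3 (cost 5), row2→col2 (cost 5), row3→col1 (cost 3)
total = 20 + 5 + 5 + 3 = 33

Minimum assignment cost: 33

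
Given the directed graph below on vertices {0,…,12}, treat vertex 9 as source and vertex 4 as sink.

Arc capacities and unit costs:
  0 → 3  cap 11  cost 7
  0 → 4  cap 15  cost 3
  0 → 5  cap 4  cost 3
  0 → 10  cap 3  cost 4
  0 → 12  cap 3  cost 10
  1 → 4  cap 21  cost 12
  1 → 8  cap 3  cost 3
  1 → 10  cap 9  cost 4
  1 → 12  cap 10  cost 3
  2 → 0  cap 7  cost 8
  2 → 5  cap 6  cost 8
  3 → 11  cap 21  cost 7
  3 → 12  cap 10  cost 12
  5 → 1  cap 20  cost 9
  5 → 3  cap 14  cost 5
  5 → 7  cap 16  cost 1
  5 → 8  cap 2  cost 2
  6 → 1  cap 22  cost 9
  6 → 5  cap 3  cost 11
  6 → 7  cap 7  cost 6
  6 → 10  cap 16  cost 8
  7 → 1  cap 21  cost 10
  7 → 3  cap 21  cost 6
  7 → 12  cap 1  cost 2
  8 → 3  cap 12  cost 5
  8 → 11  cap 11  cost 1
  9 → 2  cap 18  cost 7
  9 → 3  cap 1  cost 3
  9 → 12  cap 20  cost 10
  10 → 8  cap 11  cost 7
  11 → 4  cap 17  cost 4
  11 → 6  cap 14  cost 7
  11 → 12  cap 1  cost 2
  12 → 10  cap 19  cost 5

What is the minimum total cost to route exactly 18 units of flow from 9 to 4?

shortest-cost path #1: 9→3→11→4 push 1 @ unit cost 14 (adds 14)
shortest-cost path #2: 9→2→0→4 push 7 @ unit cost 18 (adds 126)
shortest-cost path #3: 9→2→5→8→11→4 push 2 @ unit cost 22 (adds 44)
shortest-cost path #4: 9→12→10→8→11→4 push 8 @ unit cost 27 (adds 216)
total cost = 400

Minimum cost for 18 units: 400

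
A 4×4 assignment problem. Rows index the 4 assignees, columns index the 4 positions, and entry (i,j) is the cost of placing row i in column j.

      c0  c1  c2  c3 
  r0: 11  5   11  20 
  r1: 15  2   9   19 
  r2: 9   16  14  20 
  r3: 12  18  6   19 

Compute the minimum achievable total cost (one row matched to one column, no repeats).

optimal assignment: row0→col3 (cost 20), row1→col1 (cost 2), row2→col0 (cost 9), row3→col2 (cost 6)
total = 20 + 2 + 9 + 6 = 37

Minimum assignment cost: 37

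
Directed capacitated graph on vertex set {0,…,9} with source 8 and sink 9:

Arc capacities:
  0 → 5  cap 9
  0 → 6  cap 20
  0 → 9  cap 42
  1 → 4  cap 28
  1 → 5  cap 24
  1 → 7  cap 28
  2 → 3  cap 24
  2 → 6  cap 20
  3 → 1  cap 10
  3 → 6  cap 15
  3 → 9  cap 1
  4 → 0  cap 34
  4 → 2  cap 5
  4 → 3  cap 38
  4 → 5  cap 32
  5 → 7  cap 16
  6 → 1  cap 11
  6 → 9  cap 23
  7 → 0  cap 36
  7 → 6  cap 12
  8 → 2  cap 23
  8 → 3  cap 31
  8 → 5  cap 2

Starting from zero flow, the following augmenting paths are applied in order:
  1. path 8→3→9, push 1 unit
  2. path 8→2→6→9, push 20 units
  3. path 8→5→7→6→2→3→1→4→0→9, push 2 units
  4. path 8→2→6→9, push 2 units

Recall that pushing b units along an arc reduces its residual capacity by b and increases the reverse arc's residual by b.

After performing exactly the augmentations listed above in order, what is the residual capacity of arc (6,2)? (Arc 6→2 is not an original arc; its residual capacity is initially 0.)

after path 1 (8→3→9, push 1): res(6,2)=0
after path 2 (8→2→6→9, push 20): res(6,2)=20
after path 3 (8→5→7→6→2→3→1→4→0→9, push 2): res(6,2)=18
after path 4 (8→2→6→9, push 2): res(6,2)=20

Residual capacity of (6,2): 20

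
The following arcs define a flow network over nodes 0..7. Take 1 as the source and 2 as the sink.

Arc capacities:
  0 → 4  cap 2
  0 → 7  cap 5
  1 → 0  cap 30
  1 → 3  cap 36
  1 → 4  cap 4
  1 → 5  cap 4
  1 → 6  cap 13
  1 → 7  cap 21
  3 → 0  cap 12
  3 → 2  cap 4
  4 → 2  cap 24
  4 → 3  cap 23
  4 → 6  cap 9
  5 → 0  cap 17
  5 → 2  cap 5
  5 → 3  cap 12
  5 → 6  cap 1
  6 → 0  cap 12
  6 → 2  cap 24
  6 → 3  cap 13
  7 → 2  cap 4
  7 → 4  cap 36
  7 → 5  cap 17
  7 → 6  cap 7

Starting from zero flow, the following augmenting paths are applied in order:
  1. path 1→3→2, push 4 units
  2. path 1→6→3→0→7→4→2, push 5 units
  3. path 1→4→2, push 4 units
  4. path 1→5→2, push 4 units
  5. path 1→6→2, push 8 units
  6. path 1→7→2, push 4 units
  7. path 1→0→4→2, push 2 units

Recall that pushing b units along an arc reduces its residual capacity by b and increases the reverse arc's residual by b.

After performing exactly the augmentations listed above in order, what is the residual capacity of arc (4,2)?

after path 1 (1→3→2, push 4): res(4,2)=24
after path 2 (1→6→3→0→7→4→2, push 5): res(4,2)=19
after path 3 (1→4→2, push 4): res(4,2)=15
after path 4 (1→5→2, push 4): res(4,2)=15
after path 5 (1→6→2, push 8): res(4,2)=15
after path 6 (1→7→2, push 4): res(4,2)=15
after path 7 (1→0→4→2, push 2): res(4,2)=13

Residual capacity of (4,2): 13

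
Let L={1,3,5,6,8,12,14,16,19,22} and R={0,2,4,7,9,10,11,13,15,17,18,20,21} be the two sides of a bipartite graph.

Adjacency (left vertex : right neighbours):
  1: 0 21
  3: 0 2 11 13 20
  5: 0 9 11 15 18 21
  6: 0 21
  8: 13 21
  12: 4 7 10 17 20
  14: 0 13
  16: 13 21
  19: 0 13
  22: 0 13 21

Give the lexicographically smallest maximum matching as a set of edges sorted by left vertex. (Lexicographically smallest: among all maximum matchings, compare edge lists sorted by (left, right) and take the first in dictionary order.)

|M| = 6 (so the lex-smallest maximum matching has 6 edges)
process left vertices in ascending order; for each, take the smallest-labelled available neighbour that still permits 6 edges overall, or leave it unmatched if none does
lex-smallest matching: {1-0, 3-2, 5-9, 6-21, 8-13, 12-4}

Lex-smallest maximum matching: {(1,0), (3,2), (5,9), (6,21), (8,13), (12,4)}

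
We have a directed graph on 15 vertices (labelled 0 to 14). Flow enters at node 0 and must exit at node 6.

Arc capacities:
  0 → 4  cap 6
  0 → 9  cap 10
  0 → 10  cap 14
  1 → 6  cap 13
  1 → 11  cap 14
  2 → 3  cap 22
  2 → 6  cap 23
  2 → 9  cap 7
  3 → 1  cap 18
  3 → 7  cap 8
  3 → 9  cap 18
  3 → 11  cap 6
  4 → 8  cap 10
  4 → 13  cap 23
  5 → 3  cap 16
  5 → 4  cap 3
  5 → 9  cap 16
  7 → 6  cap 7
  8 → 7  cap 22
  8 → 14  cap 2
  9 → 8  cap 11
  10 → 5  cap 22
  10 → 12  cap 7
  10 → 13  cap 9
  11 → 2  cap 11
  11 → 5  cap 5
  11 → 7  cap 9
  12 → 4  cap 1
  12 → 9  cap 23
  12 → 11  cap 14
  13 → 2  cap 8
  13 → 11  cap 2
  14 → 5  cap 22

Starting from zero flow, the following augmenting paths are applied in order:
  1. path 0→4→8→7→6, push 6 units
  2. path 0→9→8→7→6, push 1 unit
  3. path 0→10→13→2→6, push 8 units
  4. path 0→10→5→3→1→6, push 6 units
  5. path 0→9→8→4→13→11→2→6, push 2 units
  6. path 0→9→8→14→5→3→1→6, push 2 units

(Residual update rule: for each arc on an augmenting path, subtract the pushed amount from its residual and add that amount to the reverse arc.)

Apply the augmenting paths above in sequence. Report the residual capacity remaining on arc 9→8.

after path 1 (0→4→8→7→6, push 6): res(9,8)=11
after path 2 (0→9→8→7→6, push 1): res(9,8)=10
after path 3 (0→10→13→2→6, push 8): res(9,8)=10
after path 4 (0→10→5→3→1→6, push 6): res(9,8)=10
after path 5 (0→9→8→4→13→11→2→6, push 2): res(9,8)=8
after path 6 (0→9→8→14→5→3→1→6, push 2): res(9,8)=6

Residual capacity of (9,8): 6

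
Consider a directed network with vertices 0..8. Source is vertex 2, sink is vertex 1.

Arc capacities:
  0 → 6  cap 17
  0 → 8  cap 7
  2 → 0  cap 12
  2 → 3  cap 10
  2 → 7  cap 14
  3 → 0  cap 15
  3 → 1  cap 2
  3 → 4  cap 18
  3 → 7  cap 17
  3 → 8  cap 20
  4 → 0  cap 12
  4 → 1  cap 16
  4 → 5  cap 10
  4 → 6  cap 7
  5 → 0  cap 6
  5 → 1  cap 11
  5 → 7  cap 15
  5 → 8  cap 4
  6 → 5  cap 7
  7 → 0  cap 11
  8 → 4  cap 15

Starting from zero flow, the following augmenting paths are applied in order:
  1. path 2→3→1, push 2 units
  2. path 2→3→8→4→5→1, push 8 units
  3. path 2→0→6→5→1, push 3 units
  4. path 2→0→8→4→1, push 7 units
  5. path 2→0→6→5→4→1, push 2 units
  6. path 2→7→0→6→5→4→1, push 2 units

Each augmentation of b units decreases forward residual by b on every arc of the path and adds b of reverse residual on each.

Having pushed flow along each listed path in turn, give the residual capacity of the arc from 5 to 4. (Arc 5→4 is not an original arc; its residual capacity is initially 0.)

after path 1 (2→3→1, push 2): res(5,4)=0
after path 2 (2→3→8→4→5→1, push 8): res(5,4)=8
after path 3 (2→0→6→5→1, push 3): res(5,4)=8
after path 4 (2→0→8→4→1, push 7): res(5,4)=8
after path 5 (2→0→6→5→4→1, push 2): res(5,4)=6
after path 6 (2→7→0→6→5→4→1, push 2): res(5,4)=4

Residual capacity of (5,4): 4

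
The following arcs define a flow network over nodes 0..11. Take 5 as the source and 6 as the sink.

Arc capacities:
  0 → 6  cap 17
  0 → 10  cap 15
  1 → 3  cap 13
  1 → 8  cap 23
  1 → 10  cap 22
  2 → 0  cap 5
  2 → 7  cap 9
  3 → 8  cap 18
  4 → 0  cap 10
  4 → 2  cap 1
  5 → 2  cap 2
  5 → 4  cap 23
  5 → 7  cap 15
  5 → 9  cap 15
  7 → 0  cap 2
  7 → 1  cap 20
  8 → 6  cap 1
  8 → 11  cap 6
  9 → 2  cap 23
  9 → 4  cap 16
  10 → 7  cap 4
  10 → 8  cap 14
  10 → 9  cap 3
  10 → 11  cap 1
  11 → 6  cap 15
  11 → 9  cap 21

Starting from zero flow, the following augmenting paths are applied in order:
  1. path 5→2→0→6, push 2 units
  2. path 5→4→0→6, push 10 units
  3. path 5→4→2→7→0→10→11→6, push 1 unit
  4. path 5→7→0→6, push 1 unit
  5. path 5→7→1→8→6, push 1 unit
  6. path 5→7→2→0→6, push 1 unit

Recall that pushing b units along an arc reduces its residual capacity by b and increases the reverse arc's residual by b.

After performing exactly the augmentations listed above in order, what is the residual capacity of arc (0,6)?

after path 1 (5→2→0→6, push 2): res(0,6)=15
after path 2 (5→4→0→6, push 10): res(0,6)=5
after path 3 (5→4→2→7→0→10→11→6, push 1): res(0,6)=5
after path 4 (5→7→0→6, push 1): res(0,6)=4
after path 5 (5→7→1→8→6, push 1): res(0,6)=4
after path 6 (5→7→2→0→6, push 1): res(0,6)=3

Residual capacity of (0,6): 3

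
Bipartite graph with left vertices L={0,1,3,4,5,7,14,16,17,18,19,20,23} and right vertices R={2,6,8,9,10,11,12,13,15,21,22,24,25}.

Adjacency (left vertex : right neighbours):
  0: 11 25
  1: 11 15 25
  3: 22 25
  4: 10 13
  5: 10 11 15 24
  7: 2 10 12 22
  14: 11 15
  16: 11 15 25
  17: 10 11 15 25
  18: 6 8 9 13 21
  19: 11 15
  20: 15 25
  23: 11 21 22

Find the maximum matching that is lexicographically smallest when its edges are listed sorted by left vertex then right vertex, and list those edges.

Lex-smallest maximum matching: {(0,11), (1,15), (3,22), (4,13), (5,24), (7,2), (16,25), (17,10), (18,6), (23,21)}

|M| = 10 (so the lex-smallest maximum matching has 10 edges)
process left vertices in ascending order; for each, take the smallest-labelled available neighbour that still permits 10 edges overall, or leave it unmatched if none does
lex-smallest matching: {0-11, 1-15, 3-22, 4-13, 5-24, 7-2, 16-25, 17-10, 18-6, 23-21}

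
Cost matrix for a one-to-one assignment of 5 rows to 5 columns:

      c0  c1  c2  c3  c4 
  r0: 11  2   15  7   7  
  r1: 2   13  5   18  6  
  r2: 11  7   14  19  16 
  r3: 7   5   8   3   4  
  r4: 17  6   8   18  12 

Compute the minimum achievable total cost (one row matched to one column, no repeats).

Minimum assignment cost: 27

optimal assignment: row0→col4 (cost 7), row1→col0 (cost 2), row2→col1 (cost 7), row3→col3 (cost 3), row4→col2 (cost 8)
total = 7 + 2 + 7 + 3 + 8 = 27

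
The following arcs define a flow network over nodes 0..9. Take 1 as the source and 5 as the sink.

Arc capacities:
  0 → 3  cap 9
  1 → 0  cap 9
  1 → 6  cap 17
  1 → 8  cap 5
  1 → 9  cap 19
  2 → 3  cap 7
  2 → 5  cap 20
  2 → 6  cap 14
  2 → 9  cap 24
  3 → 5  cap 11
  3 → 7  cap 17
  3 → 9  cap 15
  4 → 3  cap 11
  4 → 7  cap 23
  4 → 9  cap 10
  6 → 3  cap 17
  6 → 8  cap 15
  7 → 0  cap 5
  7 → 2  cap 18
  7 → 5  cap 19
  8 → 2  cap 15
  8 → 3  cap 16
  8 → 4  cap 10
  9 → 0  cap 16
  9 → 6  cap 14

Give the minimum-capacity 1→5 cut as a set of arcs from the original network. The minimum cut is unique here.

Min-cut arcs: {(0,3), (1,6), (1,8), (9,6)} (total capacity 45)

augment #1: 1→0→3→5 push 9
augment #2: 1→6→3→5 push 2
augment #3: 1→8→2→5 push 5
augment #4: 1→6→3→7→5 push 15
augment #5: 1→9→6→8→2→5 push 10
augment #6: 1→9→6→8→3→7→5 push 2
augment #7: 1→9→6→8→4→7→5 push 2
max flow = 45; residual-reachable set from 1 gives S-side
cut edges (S→T): {(0,3), (1,6), (1,8), (9,6)} total cap 45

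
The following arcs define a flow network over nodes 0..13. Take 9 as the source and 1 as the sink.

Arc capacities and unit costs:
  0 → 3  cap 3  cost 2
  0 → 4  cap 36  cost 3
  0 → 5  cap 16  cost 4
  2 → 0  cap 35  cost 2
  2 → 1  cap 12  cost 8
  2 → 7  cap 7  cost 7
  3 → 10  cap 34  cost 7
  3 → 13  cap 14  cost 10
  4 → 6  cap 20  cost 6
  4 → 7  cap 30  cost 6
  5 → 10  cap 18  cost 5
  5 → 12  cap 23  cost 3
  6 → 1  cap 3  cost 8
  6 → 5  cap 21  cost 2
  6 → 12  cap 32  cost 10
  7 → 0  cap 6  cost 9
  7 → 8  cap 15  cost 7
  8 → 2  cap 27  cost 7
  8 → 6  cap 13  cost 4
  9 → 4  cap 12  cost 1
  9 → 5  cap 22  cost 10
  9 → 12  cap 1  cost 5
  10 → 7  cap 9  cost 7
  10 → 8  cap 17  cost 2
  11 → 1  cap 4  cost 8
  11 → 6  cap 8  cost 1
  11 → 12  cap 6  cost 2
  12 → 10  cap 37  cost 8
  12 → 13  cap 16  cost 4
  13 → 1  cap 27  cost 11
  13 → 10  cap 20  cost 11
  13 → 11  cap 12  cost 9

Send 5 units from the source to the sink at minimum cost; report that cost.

Minimum cost for 5 units: 92

shortest-cost path #1: 9→4→6→1 push 3 @ unit cost 15 (adds 45)
shortest-cost path #2: 9→12→13→1 push 1 @ unit cost 20 (adds 20)
shortest-cost path #3: 9→4→6→5→12→13→1 push 1 @ unit cost 27 (adds 27)
total cost = 92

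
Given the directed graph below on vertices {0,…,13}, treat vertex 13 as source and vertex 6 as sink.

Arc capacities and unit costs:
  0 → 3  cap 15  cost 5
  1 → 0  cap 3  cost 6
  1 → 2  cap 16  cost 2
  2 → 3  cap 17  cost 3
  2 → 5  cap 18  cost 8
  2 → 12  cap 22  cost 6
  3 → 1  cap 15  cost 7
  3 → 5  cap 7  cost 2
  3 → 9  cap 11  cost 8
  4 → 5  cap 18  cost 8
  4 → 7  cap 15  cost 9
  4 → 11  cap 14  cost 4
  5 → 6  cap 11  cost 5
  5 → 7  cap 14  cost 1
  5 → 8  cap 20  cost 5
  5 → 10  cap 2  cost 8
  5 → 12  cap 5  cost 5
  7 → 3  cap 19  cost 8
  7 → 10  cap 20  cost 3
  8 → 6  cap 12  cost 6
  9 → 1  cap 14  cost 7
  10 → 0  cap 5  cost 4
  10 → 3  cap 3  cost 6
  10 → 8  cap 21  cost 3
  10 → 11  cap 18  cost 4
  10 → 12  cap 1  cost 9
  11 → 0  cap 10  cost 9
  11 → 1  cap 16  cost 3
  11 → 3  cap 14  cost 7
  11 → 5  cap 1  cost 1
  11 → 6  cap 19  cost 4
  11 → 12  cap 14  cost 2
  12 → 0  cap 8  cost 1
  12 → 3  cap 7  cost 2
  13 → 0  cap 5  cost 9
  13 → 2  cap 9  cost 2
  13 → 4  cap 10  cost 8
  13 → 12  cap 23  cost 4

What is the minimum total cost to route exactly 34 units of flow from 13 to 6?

Minimum cost for 34 units: 721

shortest-cost path #1: 13→2→3→5→6 push 7 @ unit cost 12 (adds 84)
shortest-cost path #2: 13→2→5→6 push 2 @ unit cost 15 (adds 30)
shortest-cost path #3: 13→4→11→6 push 10 @ unit cost 16 (adds 160)
shortest-cost path #4: 13→12→3→2→5→6 push 2 @ unit cost 16 (adds 32)
shortest-cost path #5: 13→12→3→2→5→8→6 push 5 @ unit cost 22 (adds 110)
shortest-cost path #6: 13→12→0→3→1→2→5→8→6 push 7 @ unit cost 38 (adds 266)
shortest-cost path #7: 13→12→0→3→1→2→5→7→10→11→6 push 1 @ unit cost 39 (adds 39)
total cost = 721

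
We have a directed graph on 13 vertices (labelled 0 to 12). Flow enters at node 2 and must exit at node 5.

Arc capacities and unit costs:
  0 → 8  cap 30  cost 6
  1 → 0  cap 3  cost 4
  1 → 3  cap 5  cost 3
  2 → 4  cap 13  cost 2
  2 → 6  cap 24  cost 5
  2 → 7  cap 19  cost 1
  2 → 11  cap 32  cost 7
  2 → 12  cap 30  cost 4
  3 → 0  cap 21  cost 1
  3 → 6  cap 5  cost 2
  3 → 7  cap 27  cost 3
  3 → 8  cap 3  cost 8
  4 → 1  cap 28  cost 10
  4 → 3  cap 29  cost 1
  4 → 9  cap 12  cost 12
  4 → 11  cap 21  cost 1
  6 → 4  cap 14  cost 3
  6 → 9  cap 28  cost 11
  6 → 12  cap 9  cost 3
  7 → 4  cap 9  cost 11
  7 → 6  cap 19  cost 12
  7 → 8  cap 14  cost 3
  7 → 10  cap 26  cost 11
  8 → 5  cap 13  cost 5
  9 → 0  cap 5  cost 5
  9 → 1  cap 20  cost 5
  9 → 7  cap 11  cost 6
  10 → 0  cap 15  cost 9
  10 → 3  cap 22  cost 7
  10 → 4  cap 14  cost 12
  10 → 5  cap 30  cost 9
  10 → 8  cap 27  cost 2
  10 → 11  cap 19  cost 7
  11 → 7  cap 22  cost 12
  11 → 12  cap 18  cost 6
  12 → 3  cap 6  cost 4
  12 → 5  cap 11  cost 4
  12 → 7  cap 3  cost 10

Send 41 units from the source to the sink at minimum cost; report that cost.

Minimum cost for 41 units: 617

shortest-cost path #1: 2→12→5 push 11 @ unit cost 8 (adds 88)
shortest-cost path #2: 2→7→8→5 push 13 @ unit cost 9 (adds 117)
shortest-cost path #3: 2→7→10→5 push 6 @ unit cost 21 (adds 126)
shortest-cost path #4: 2→4→3→7→10→5 push 11 @ unit cost 26 (adds 286)
total cost = 617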